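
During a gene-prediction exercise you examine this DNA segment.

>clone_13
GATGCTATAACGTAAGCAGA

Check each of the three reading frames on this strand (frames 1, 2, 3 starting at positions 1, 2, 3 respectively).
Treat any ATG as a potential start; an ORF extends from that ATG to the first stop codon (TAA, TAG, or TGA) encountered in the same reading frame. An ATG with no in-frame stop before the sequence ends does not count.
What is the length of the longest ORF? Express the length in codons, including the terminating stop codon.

Frame 1: GAT GCT ATA ACG TAA GCA — no ATG→stop ORF.
Frame 2: ATG CTA TAA CGT AAG CAG — ATG at 2, stop TAA at 8 → 9 nt.
Frame 3: TGC TAT AAC GTA AGC AGA — no ATG→stop ORF.
Longest: frame 2, positions 2–10, 9 nt = 3 codons = 2 aa. → 3 codons.

3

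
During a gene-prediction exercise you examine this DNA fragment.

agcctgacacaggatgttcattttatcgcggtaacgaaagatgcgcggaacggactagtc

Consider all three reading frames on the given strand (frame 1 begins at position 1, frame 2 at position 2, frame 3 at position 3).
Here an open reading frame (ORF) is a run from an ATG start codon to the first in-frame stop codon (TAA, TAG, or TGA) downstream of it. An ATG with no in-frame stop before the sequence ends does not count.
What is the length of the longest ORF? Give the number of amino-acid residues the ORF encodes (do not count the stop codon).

6

Frame 1: AGC CTG ACA CAG GAT GTT CAT TTT ATC GCG GTA ACG AAA GAT GCG CGG AAC GGA CTA GTC — no ATG→stop ORF.
Frame 2: GCC TGA CAC AGG ATG TTC ATT TTA TCG CGG TAA CGA AAG ATG CGC GGA ACG GAC TAG — ATG at 14, stop TAA at 32 → 21 nt; ATG at 41, stop TAG at 56 → 18 nt.
Frame 3: CCT GAC ACA GGA TGT TCA TTT TAT CGC GGT AAC GAA AGA TGC GCG GAA CGG ACT AGT — no ATG→stop ORF.
Longest: frame 2, positions 14–34, 21 nt = 7 codons = 6 aa. → 6 amino acids.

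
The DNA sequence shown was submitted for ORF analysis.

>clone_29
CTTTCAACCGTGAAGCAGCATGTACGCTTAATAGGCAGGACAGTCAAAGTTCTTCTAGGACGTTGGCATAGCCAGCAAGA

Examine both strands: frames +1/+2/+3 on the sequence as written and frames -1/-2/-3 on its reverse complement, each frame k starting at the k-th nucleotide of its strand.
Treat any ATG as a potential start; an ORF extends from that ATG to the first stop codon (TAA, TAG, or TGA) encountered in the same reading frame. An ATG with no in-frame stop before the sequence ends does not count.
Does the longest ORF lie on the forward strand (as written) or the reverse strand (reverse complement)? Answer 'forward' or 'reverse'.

reverse

Reverse complement (5'→3'): TCTTGCTGGCTATGCCAACGTCCTAGAAGAACTTTGACTGTCCTGCCTATTAAGCGTACATGCTGCTTCACGGTTGAAAG
Frame +1: CTT TCA ACC GTG AAG CAG CAT GTA CGC TTA ATA GGC AGG ACA GTC AAA GTT CTT CTA GGA CGT TGG CAT AGC CAG CAA — no ATG→stop ORF.
Frame +2: TTT CAA CCG TGA AGC AGC ATG TAC GCT TAA TAG GCA GGA CAG TCA AAG TTC TTC TAG GAC GTT GGC ATA GCC AGC AAG — ATG at 20, stop TAA at 29 → 12 nt.
Frame +3: TTC AAC CGT GAA GCA GCA TGT ACG CTT AAT AGG CAG GAC AGT CAA AGT TCT TCT AGG ACG TTG GCA TAG CCA GCA AGA — no ATG→stop ORF.
Frame -1: TCT TGC TGG CTA TGC CAA CGT CCT AGA AGA ACT TTG ACT GTC CTG CCT ATT AAG CGT ACA TGC TGC TTC ACG GTT GAA — no ATG→stop ORF.
Frame -2: CTT GCT GGC TAT GCC AAC GTC CTA GAA GAA CTT TGA CTG TCC TGC CTA TTA AGC GTA CAT GCT GCT TCA CGG TTG AAA — no ATG→stop ORF.
Frame -3: TTG CTG GCT ATG CCA ACG TCC TAG AAG AAC TTT GAC TGT CCT GCC TAT TAA GCG TAC ATG CTG CTT CAC GGT TGA AAG — ATG at 12, stop TAG at 24 → 15 nt; ATG at 60, stop TGA at 75 → 18 nt.
Forward-strand max 12 nt; reverse-strand max 18 nt. The reverse strand has the longer ORF.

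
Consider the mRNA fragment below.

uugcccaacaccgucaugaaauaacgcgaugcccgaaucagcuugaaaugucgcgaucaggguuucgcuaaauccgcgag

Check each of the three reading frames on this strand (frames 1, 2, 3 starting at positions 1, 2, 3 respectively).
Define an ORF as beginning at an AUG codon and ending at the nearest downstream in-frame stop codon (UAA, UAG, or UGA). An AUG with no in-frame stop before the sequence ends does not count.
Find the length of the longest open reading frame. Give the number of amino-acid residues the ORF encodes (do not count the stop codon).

Frame 1: UUG CCC AAC ACC GUC AUG AAA UAA CGC GAU GCC CGA AUC AGC UUG AAA UGU CGC GAU CAG GGU UUC GCU AAA UCC GCG — AUG at 16, stop UAA at 22 → 9 nt.
Frame 2: UGC CCA ACA CCG UCA UGA AAU AAC GCG AUG CCC GAA UCA GCU UGA AAU GUC GCG AUC AGG GUU UCG CUA AAU CCG CGA — AUG at 29, stop UGA at 44 → 18 nt.
Frame 3: GCC CAA CAC CGU CAU GAA AUA ACG CGA UGC CCG AAU CAG CUU GAA AUG UCG CGA UCA GGG UUU CGC UAA AUC CGC GAG — AUG at 48, stop UAA at 69 → 24 nt.
Longest: frame 3, positions 48–71, 24 nt = 8 codons = 7 aa. → 7 amino acids.

7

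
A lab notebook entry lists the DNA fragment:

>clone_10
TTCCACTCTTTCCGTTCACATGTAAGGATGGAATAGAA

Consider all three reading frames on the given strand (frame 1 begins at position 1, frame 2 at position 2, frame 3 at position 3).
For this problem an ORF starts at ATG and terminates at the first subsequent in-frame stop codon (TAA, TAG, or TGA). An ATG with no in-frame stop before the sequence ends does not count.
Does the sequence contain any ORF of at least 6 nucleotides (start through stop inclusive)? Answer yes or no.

Frame 1: TTC CAC TCT TTC CGT TCA CAT GTA AGG ATG GAA TAG — ATG at 28, stop TAG at 34 → 9 nt.
Frame 2: TCC ACT CTT TCC GTT CAC ATG TAA GGA TGG AAT AGA — ATG at 20, stop TAA at 23 → 6 nt.
Frame 3: CCA CTC TTT CCG TTC ACA TGT AAG GAT GGA ATA GAA — no ATG→stop ORF.
Frame 1 has an ORF of 9 nucleotides (positions 28–36) ≥ 6, so yes.

yes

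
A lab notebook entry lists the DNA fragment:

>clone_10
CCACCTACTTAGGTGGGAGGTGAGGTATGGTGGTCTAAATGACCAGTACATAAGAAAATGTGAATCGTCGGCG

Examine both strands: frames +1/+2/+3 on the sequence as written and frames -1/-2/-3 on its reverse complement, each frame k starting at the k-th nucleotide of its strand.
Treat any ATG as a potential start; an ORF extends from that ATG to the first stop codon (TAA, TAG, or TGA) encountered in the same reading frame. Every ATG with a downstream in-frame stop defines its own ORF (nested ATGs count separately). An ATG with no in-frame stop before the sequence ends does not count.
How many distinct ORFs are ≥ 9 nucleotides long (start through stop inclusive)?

Reverse complement (5'→3'): CGCCGACGATTCACATTTTCTTATGTACTGGTCATTTAGACCACCATACCTCACCTCCCACCTAAGTAGGTGG
Frame +1: CCA CCT ACT TAG GTG GGA GGT GAG GTA TGG TGG TCT AAA TGA CCA GTA CAT AAG AAA ATG TGA ATC GTC GGC — ATG at 58, stop TGA at 61 → 6 nt.
Frame +2: CAC CTA CTT AGG TGG GAG GTG AGG TAT GGT GGT CTA AAT GAC CAG TAC ATA AGA AAA TGT GAA TCG TCG GCG — no ATG→stop ORF.
Frame +3: ACC TAC TTA GGT GGG AGG TGA GGT ATG GTG GTC TAA ATG ACC AGT ACA TAA GAA AAT GTG AAT CGT CGG — ATG at 27, stop TAA at 36 → 12 nt; ATG at 39, stop TAA at 51 → 15 nt.
Frame -1: CGC CGA CGA TTC ACA TTT TCT TAT GTA CTG GTC ATT TAG ACC ACC ATA CCT CAC CTC CCA CCT AAG TAG GTG — no ATG→stop ORF.
Frame -2: GCC GAC GAT TCA CAT TTT CTT ATG TAC TGG TCA TTT AGA CCA CCA TAC CTC ACC TCC CAC CTA AGT AGG TGG — no ATG→stop ORF.
Frame -3: CCG ACG ATT CAC ATT TTC TTA TGT ACT GGT CAT TTA GAC CAC CAT ACC TCA CCT CCC ACC TAA GTA GGT — no ATG→stop ORF.
ORFs ≥ 9 nucleotides: frame +3 27–38 (12 nucleotides), frame +3 39–53 (15 nucleotides). Count = 2.

2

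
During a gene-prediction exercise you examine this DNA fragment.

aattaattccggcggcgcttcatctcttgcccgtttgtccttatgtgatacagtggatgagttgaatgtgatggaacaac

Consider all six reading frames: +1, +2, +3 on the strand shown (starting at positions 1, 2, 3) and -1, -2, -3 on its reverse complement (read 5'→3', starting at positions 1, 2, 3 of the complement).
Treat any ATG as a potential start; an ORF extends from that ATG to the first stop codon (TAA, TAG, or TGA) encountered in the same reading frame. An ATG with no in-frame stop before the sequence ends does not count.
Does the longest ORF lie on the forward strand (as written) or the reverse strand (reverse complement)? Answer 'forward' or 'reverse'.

reverse

Reverse complement (5'→3'): GTTGTTCCATCACATTCAACTCATCCACTGTATCACATAAGGACAAACGGGCAAGAGATGAAGCGCCGCCGGAATTAATT
Frame +1: AAT TAA TTC CGG CGG CGC TTC ATC TCT TGC CCG TTT GTC CTT ATG TGA TAC AGT GGA TGA GTT GAA TGT GAT GGA ACA — ATG at 43, stop TGA at 46 → 6 nt.
Frame +2: ATT AAT TCC GGC GGC GCT TCA TCT CTT GCC CGT TTG TCC TTA TGT GAT ACA GTG GAT GAG TTG AAT GTG ATG GAA CAA — no ATG→stop ORF.
Frame +3: TTA ATT CCG GCG GCG CTT CAT CTC TTG CCC GTT TGT CCT TAT GTG ATA CAG TGG ATG AGT TGA ATG TGA TGG AAC AAC — ATG at 57, stop TGA at 63 → 9 nt; ATG at 66, stop TGA at 69 → 6 nt.
Frame -1: GTT GTT CCA TCA CAT TCA ACT CAT CCA CTG TAT CAC ATA AGG ACA AAC GGG CAA GAG ATG AAG CGC CGC CGG AAT TAA — ATG at 58, stop TAA at 76 → 21 nt.
Frame -2: TTG TTC CAT CAC ATT CAA CTC ATC CAC TGT ATC ACA TAA GGA CAA ACG GGC AAG AGA TGA AGC GCC GCC GGA ATT AAT — no ATG→stop ORF.
Frame -3: TGT TCC ATC ACA TTC AAC TCA TCC ACT GTA TCA CAT AAG GAC AAA CGG GCA AGA GAT GAA GCG CCG CCG GAA TTA ATT — no ATG→stop ORF.
Forward-strand max 9 nt; reverse-strand max 21 nt. The reverse strand has the longer ORF.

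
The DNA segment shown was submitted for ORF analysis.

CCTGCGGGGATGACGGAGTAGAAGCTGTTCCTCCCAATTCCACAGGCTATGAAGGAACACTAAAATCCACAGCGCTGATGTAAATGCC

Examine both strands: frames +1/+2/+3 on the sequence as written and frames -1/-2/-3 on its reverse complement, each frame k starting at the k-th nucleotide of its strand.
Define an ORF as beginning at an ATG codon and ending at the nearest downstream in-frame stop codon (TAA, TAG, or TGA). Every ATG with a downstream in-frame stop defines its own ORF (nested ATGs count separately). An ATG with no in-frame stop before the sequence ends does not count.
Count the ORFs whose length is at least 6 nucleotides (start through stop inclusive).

Reverse complement (5'→3'): GGCATTTACATCAGCGCTGTGGATTTTAGTGTTCCTTCATAGCCTGTGGAATTGGGAGGAACAGCTTCTACTCCGTCATCCCCGCAGG
Frame +1: CCT GCG GGG ATG ACG GAG TAG AAG CTG TTC CTC CCA ATT CCA CAG GCT ATG AAG GAA CAC TAA AAT CCA CAG CGC TGA TGT AAA TGC — ATG at 10, stop TAG at 19 → 12 nt; ATG at 49, stop TAA at 61 → 15 nt.
Frame +2: CTG CGG GGA TGA CGG AGT AGA AGC TGT TCC TCC CAA TTC CAC AGG CTA TGA AGG AAC ACT AAA ATC CAC AGC GCT GAT GTA AAT GCC — no ATG→stop ORF.
Frame +3: TGC GGG GAT GAC GGA GTA GAA GCT GTT CCT CCC AAT TCC ACA GGC TAT GAA GGA ACA CTA AAA TCC ACA GCG CTG ATG TAA ATG — ATG at 78, stop TAA at 81 → 6 nt.
Frame -1: GGC ATT TAC ATC AGC GCT GTG GAT TTT AGT GTT CCT TCA TAG CCT GTG GAA TTG GGA GGA ACA GCT TCT ACT CCG TCA TCC CCG CAG — no ATG→stop ORF.
Frame -2: GCA TTT ACA TCA GCG CTG TGG ATT TTA GTG TTC CTT CAT AGC CTG TGG AAT TGG GAG GAA CAG CTT CTA CTC CGT CAT CCC CGC AGG — no ATG→stop ORF.
Frame -3: CAT TTA CAT CAG CGC TGT GGA TTT TAG TGT TCC TTC ATA GCC TGT GGA ATT GGG AGG AAC AGC TTC TAC TCC GTC ATC CCC GCA — no ATG→stop ORF.
ORFs ≥ 6 nucleotides: frame +1 10–21 (12 nucleotides), frame +1 49–63 (15 nucleotides), frame +3 78–83 (6 nucleotides). Count = 3.

3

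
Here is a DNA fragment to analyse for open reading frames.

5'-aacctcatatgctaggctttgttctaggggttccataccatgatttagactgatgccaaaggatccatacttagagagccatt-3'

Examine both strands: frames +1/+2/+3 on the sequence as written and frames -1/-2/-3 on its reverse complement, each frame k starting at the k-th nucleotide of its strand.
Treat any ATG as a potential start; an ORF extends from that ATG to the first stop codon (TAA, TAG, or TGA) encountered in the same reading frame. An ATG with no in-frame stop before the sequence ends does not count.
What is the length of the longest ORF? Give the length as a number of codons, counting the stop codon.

Reverse complement (5'→3'): AATGGCTCTCTAAGTATGGATCCTTTGGCATCAGTCTAAATCATGGTATGGAACCCCTAGAACAAAGCCTAGCATATGAGGTT
Frame +1: AAC CTC ATA TGC TAG GCT TTG TTC TAG GGG TTC CAT ACC ATG ATT TAG ACT GAT GCC AAA GGA TCC ATA CTT AGA GAG CCA — ATG at 40, stop TAG at 46 → 9 nt.
Frame +2: ACC TCA TAT GCT AGG CTT TGT TCT AGG GGT TCC ATA CCA TGA TTT AGA CTG ATG CCA AAG GAT CCA TAC TTA GAG AGC CAT — no ATG→stop ORF.
Frame +3: CCT CAT ATG CTA GGC TTT GTT CTA GGG GTT CCA TAC CAT GAT TTA GAC TGA TGC CAA AGG ATC CAT ACT TAG AGA GCC ATT — ATG at 9, stop TGA at 51 → 45 nt.
Frame -1: AAT GGC TCT CTA AGT ATG GAT CCT TTG GCA TCA GTC TAA ATC ATG GTA TGG AAC CCC TAG AAC AAA GCC TAG CAT ATG AGG — ATG at 16, stop TAA at 37 → 24 nt; ATG at 43, stop TAG at 58 → 18 nt.
Frame -2: ATG GCT CTC TAA GTA TGG ATC CTT TGG CAT CAG TCT AAA TCA TGG TAT GGA ACC CCT AGA ACA AAG CCT AGC ATA TGA GGT — ATG at 2, stop TAA at 11 → 12 nt.
Frame -3: TGG CTC TCT AAG TAT GGA TCC TTT GGC ATC AGT CTA AAT CAT GGT ATG GAA CCC CTA GAA CAA AGC CTA GCA TAT GAG GTT — no ATG→stop ORF.
Longest: frame +3, positions 9–53, 45 nt = 15 codons = 14 aa. → 15 codons.

15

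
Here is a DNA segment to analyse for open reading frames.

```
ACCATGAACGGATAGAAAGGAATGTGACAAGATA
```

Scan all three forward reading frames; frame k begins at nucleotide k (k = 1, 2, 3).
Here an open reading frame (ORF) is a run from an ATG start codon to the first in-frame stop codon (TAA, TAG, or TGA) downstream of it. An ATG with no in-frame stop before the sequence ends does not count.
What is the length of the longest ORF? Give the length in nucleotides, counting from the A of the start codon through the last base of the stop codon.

Frame 1: ACC ATG AAC GGA TAG AAA GGA ATG TGA CAA GAT — ATG at 4, stop TAG at 13 → 12 nt; ATG at 22, stop TGA at 25 → 6 nt.
Frame 2: CCA TGA ACG GAT AGA AAG GAA TGT GAC AAG ATA — no ATG→stop ORF.
Frame 3: CAT GAA CGG ATA GAA AGG AAT GTG ACA AGA — no ATG→stop ORF.
Longest: frame 1, positions 4–15, 12 nt = 4 codons = 3 aa. → 12 nucleotides.

12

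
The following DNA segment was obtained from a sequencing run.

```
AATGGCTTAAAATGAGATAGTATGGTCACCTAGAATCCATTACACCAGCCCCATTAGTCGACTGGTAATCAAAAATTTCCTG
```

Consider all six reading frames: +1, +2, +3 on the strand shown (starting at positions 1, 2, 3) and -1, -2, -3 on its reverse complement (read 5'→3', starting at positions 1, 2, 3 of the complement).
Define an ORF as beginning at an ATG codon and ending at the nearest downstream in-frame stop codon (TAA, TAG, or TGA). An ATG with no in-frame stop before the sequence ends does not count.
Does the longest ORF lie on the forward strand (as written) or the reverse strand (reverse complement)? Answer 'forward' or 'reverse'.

reverse

Reverse complement (5'→3'): CAGGAAATTTTTGATTACCAGTCGACTAATGGGGCTGGTGTAATGGATTCTAGGTGACCATACTATCTCATTTTAAGCCATT
Frame +1: AAT GGC TTA AAA TGA GAT AGT ATG GTC ACC TAG AAT CCA TTA CAC CAG CCC CAT TAG TCG ACT GGT AAT CAA AAA TTT CCT — ATG at 22, stop TAG at 31 → 12 nt.
Frame +2: ATG GCT TAA AAT GAG ATA GTA TGG TCA CCT AGA ATC CAT TAC ACC AGC CCC ATT AGT CGA CTG GTA ATC AAA AAT TTC CTG — ATG at 2, stop TAA at 8 → 9 nt.
Frame +3: TGG CTT AAA ATG AGA TAG TAT GGT CAC CTA GAA TCC ATT ACA CCA GCC CCA TTA GTC GAC TGG TAA TCA AAA ATT TCC — ATG at 12, stop TAG at 18 → 9 nt.
Frame -1: CAG GAA ATT TTT GAT TAC CAG TCG ACT AAT GGG GCT GGT GTA ATG GAT TCT AGG TGA CCA TAC TAT CTC ATT TTA AGC CAT — ATG at 43, stop TGA at 55 → 15 nt.
Frame -2: AGG AAA TTT TTG ATT ACC AGT CGA CTA ATG GGG CTG GTG TAA TGG ATT CTA GGT GAC CAT ACT ATC TCA TTT TAA GCC ATT — ATG at 29, stop TAA at 41 → 15 nt.
Frame -3: GGA AAT TTT TGA TTA CCA GTC GAC TAA TGG GGC TGG TGT AAT GGA TTC TAG GTG ACC ATA CTA TCT CAT TTT AAG CCA — no ATG→stop ORF.
Forward-strand max 12 nt; reverse-strand max 15 nt. The reverse strand has the longer ORF.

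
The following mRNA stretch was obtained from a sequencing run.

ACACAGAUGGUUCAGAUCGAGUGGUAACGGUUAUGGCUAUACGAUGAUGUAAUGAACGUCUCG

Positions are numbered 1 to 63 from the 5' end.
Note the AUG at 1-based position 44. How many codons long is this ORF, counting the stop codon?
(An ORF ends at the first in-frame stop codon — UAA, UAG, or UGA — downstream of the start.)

3

Codons from position 44: AUG (44–46), AUG (47–49), UAA (50–52).
UAA is the first in-frame stop; that's 3 codons including the stop.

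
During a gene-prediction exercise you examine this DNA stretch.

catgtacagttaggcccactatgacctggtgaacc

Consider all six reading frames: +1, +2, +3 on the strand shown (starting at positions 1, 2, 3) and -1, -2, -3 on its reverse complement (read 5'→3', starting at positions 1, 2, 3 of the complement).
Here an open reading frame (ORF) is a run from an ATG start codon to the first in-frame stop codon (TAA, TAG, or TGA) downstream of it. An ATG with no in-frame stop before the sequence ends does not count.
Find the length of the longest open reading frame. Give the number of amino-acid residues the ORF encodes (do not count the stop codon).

Reverse complement (5'→3'): GGTTCACCAGGTCATAGTGGGCCTAACTGTACATG
Frame +1: CAT GTA CAG TTA GGC CCA CTA TGA CCT GGT GAA — no ATG→stop ORF.
Frame +2: ATG TAC AGT TAG GCC CAC TAT GAC CTG GTG AAC — ATG at 2, stop TAG at 11 → 12 nt.
Frame +3: TGT ACA GTT AGG CCC ACT ATG ACC TGG TGA ACC — ATG at 21, stop TGA at 30 → 12 nt.
Frame -1: GGT TCA CCA GGT CAT AGT GGG CCT AAC TGT ACA — no ATG→stop ORF.
Frame -2: GTT CAC CAG GTC ATA GTG GGC CTA ACT GTA CAT — no ATG→stop ORF.
Frame -3: TTC ACC AGG TCA TAG TGG GCC TAA CTG TAC ATG — no ATG→stop ORF.
Longest: frame +2, positions 2–13, 12 nt = 4 codons = 3 aa. → 3 amino acids.

3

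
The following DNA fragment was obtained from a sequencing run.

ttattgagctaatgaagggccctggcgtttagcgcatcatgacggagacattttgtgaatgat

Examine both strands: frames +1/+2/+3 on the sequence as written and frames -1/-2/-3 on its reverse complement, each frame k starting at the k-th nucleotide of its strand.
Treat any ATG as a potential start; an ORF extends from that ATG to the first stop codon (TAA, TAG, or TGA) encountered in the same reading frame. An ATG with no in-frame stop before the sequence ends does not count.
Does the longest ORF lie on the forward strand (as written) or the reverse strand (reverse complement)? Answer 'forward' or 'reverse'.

Reverse complement (5'→3'): ATCATTCACAAAATGTCTCCGTCATGATGCGCTAAACGCCAGGGCCCTTCATTAGCTCAATAA
Frame +1: TTA TTG AGC TAA TGA AGG GCC CTG GCG TTT AGC GCA TCA TGA CGG AGA CAT TTT GTG AAT GAT — no ATG→stop ORF.
Frame +2: TAT TGA GCT AAT GAA GGG CCC TGG CGT TTA GCG CAT CAT GAC GGA GAC ATT TTG TGA ATG — no ATG→stop ORF.
Frame +3: ATT GAG CTA ATG AAG GGC CCT GGC GTT TAG CGC ATC ATG ACG GAG ACA TTT TGT GAA TGA — ATG at 12, stop TAG at 30 → 21 nt; ATG at 39, stop TGA at 60 → 24 nt.
Frame -1: ATC ATT CAC AAA ATG TCT CCG TCA TGA TGC GCT AAA CGC CAG GGC CCT TCA TTA GCT CAA TAA — ATG at 13, stop TGA at 25 → 15 nt.
Frame -2: TCA TTC ACA AAA TGT CTC CGT CAT GAT GCG CTA AAC GCC AGG GCC CTT CAT TAG CTC AAT — no ATG→stop ORF.
Frame -3: CAT TCA CAA AAT GTC TCC GTC ATG ATG CGC TAA ACG CCA GGG CCC TTC ATT AGC TCA ATA — ATG at 24, stop TAA at 33 → 12 nt; ATG at 27, stop TAA at 33 → 9 nt.
Forward-strand max 24 nt; reverse-strand max 15 nt. The forward strand has the longer ORF.

forward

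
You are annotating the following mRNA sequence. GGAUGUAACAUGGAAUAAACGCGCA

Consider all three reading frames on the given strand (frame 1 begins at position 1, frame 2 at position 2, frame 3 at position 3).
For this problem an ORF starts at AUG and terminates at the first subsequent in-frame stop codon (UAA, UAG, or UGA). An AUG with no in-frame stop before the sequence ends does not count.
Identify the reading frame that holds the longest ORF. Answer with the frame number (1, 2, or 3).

Frame 1: GGA UGU AAC AUG GAA UAA ACG CGC — AUG at 10, stop UAA at 16 → 9 nt.
Frame 2: GAU GUA ACA UGG AAU AAA CGC GCA — no AUG→stop ORF.
Frame 3: AUG UAA CAU GGA AUA AAC GCG — AUG at 3, stop UAA at 6 → 6 nt.
Longest ORF is 9 nt in frame 1 (positions 10–18).

1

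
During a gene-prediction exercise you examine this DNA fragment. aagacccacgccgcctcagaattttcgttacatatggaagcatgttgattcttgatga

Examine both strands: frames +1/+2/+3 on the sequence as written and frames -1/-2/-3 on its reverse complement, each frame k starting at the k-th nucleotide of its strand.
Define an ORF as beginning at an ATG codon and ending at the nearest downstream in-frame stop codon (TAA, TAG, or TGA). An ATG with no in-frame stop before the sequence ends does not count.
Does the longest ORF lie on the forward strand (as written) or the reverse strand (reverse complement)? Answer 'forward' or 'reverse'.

forward

Reverse complement (5'→3'): TCATCAAGAATCAACATGCTTCCATATGTAACGAAAATTCTGAGGCGGCGTGGGTCTT
Frame +1: AAG ACC CAC GCC GCC TCA GAA TTT TCG TTA CAT ATG GAA GCA TGT TGA TTC TTG ATG — ATG at 34, stop TGA at 46 → 15 nt.
Frame +2: AGA CCC ACG CCG CCT CAG AAT TTT CGT TAC ATA TGG AAG CAT GTT GAT TCT TGA TGA — no ATG→stop ORF.
Frame +3: GAC CCA CGC CGC CTC AGA ATT TTC GTT ACA TAT GGA AGC ATG TTG ATT CTT GAT — no ATG→stop ORF.
Frame -1: TCA TCA AGA ATC AAC ATG CTT CCA TAT GTA ACG AAA ATT CTG AGG CGG CGT GGG TCT — no ATG→stop ORF.
Frame -2: CAT CAA GAA TCA ACA TGC TTC CAT ATG TAA CGA AAA TTC TGA GGC GGC GTG GGT CTT — ATG at 26, stop TAA at 29 → 6 nt.
Frame -3: ATC AAG AAT CAA CAT GCT TCC ATA TGT AAC GAA AAT TCT GAG GCG GCG TGG GTC — no ATG→stop ORF.
Forward-strand max 15 nt; reverse-strand max 6 nt. The forward strand has the longer ORF.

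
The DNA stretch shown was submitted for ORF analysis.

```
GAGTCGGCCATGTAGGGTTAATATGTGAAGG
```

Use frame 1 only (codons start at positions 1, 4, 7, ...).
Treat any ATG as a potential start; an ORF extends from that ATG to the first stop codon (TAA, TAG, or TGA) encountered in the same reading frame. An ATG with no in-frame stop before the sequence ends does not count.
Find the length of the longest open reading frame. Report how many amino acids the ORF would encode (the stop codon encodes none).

1

Frame 1: GAG TCG GCC ATG TAG GGT TAA TAT GTG AAG — ATG at 10, stop TAG at 13 → 6 nt.
Longest: frame 1, positions 10–15, 6 nt = 2 codons = 1 aa. → 1 amino acids.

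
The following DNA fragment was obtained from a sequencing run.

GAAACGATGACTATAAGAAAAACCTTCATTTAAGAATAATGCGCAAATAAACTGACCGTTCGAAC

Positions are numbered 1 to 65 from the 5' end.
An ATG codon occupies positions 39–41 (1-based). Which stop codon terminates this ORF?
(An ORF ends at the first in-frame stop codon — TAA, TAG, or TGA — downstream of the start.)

Codons from position 39: ATG (39–41), CGC (42–44), AAA (45–47), TAA (48–50).
The first in-frame stop codon is TAA.

TAA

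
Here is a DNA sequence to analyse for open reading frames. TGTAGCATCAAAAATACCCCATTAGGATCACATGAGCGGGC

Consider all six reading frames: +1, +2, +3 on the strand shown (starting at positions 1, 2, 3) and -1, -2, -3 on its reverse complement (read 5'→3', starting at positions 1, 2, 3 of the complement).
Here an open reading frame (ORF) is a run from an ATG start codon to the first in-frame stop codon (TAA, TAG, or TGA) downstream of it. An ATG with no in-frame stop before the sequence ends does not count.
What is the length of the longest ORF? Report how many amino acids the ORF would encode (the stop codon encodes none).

4

Reverse complement (5'→3'): GCCCGCTCATGTGATCCTAATGGGGTATTTTTGATGCTACA
Frame +1: TGT AGC ATC AAA AAT ACC CCA TTA GGA TCA CAT GAG CGG — no ATG→stop ORF.
Frame +2: GTA GCA TCA AAA ATA CCC CAT TAG GAT CAC ATG AGC GGG — no ATG→stop ORF.
Frame +3: TAG CAT CAA AAA TAC CCC ATT AGG ATC ACA TGA GCG GGC — no ATG→stop ORF.
Frame -1: GCC CGC TCA TGT GAT CCT AAT GGG GTA TTT TTG ATG CTA — no ATG→stop ORF.
Frame -2: CCC GCT CAT GTG ATC CTA ATG GGG TAT TTT TGA TGC TAC — ATG at 20, stop TGA at 32 → 15 nt.
Frame -3: CCG CTC ATG TGA TCC TAA TGG GGT ATT TTT GAT GCT ACA — ATG at 9, stop TGA at 12 → 6 nt.
Longest: frame -2, positions 20–34, 15 nt = 5 codons = 4 aa. → 4 amino acids.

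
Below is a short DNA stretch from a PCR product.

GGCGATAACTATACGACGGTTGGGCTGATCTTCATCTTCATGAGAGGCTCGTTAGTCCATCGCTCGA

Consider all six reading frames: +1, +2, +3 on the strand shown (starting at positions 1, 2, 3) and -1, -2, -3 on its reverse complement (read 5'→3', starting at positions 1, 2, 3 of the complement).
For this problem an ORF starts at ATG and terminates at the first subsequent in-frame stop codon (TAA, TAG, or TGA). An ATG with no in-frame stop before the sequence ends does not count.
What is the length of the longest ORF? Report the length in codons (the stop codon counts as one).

11

Reverse complement (5'→3'): TCGAGCGATGGACTAACGAGCCTCTCATGAAGATGAAGATCAGCCCAACCGTCGTATAGTTATCGCC
Frame +1: GGC GAT AAC TAT ACG ACG GTT GGG CTG ATC TTC ATC TTC ATG AGA GGC TCG TTA GTC CAT CGC TCG — no ATG→stop ORF.
Frame +2: GCG ATA ACT ATA CGA CGG TTG GGC TGA TCT TCA TCT TCA TGA GAG GCT CGT TAG TCC ATC GCT CGA — no ATG→stop ORF.
Frame +3: CGA TAA CTA TAC GAC GGT TGG GCT GAT CTT CAT CTT CAT GAG AGG CTC GTT AGT CCA TCG CTC — no ATG→stop ORF.
Frame -1: TCG AGC GAT GGA CTA ACG AGC CTC TCA TGA AGA TGA AGA TCA GCC CAA CCG TCG TAT AGT TAT CGC — no ATG→stop ORF.
Frame -2: CGA GCG ATG GAC TAA CGA GCC TCT CAT GAA GAT GAA GAT CAG CCC AAC CGT CGT ATA GTT ATC GCC — ATG at 8, stop TAA at 14 → 9 nt.
Frame -3: GAG CGA TGG ACT AAC GAG CCT CTC ATG AAG ATG AAG ATC AGC CCA ACC GTC GTA TAG TTA TCG — ATG at 27, stop TAG at 57 → 33 nt; ATG at 33, stop TAG at 57 → 27 nt.
Longest: frame -3, positions 27–59, 33 nt = 11 codons = 10 aa. → 11 codons.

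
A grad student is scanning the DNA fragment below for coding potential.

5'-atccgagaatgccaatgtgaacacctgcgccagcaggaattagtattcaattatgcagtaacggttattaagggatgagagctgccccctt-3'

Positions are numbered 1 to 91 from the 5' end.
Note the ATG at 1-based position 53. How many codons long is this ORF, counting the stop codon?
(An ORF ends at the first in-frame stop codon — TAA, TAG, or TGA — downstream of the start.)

Codons from position 53: ATG (53–55), CAG (56–58), TAA (59–61).
TAA is the first in-frame stop; that's 3 codons including the stop.

3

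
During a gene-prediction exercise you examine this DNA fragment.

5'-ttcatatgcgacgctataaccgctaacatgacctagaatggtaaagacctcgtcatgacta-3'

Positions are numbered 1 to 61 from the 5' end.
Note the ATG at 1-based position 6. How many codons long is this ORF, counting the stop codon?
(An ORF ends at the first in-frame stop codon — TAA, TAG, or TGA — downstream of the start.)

7

Codons from position 6: ATG (6–8), CGA (9–11), CGC (12–14), TAT (15–17), AAC (18–20), CGC (21–23), TAA (24–26).
TAA is the first in-frame stop; that's 7 codons including the stop.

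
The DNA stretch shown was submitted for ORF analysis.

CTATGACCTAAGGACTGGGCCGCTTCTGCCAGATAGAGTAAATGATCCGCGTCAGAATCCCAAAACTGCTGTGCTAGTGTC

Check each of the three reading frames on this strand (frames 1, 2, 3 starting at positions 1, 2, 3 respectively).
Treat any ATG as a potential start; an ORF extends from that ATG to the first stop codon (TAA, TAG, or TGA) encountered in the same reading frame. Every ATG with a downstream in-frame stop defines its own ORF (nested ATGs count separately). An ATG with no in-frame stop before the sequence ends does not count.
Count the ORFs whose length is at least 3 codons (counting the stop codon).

Frame 1: CTA TGA CCT AAG GAC TGG GCC GCT TCT GCC AGA TAG AGT AAA TGA TCC GCG TCA GAA TCC CAA AAC TGC TGT GCT AGT GTC — no ATG→stop ORF.
Frame 2: TAT GAC CTA AGG ACT GGG CCG CTT CTG CCA GAT AGA GTA AAT GAT CCG CGT CAG AAT CCC AAA ACT GCT GTG CTA GTG — no ATG→stop ORF.
Frame 3: ATG ACC TAA GGA CTG GGC CGC TTC TGC CAG ATA GAG TAA ATG ATC CGC GTC AGA ATC CCA AAA CTG CTG TGC TAG TGT — ATG at 3, stop TAA at 9 → 9 nt; ATG at 42, stop TAG at 75 → 36 nt.
ORFs ≥ 3 codons: frame 3 3–11 (3 codons), frame 3 42–77 (12 codons). Count = 2.

2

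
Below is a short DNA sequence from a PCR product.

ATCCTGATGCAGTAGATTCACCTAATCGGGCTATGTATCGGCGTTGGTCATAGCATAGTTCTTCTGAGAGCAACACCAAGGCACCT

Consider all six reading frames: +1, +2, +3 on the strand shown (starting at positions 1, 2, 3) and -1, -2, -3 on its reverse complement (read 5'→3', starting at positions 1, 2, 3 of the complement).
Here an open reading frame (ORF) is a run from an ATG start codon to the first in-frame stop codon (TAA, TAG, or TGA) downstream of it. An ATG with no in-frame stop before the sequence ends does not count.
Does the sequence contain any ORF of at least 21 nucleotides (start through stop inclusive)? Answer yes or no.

yes

Reverse complement (5'→3'): AGGTGCCTTGGTGTTGCTCTCAGAAGAACTATGCTATGACCAACGCCGATACATAGCCCGATTAGGTGAATCTACTGCATCAGGAT
Frame +1: ATC CTG ATG CAG TAG ATT CAC CTA ATC GGG CTA TGT ATC GGC GTT GGT CAT AGC ATA GTT CTT CTG AGA GCA ACA CCA AGG CAC — ATG at 7, stop TAG at 13 → 9 nt.
Frame +2: TCC TGA TGC AGT AGA TTC ACC TAA TCG GGC TAT GTA TCG GCG TTG GTC ATA GCA TAG TTC TTC TGA GAG CAA CAC CAA GGC ACC — no ATG→stop ORF.
Frame +3: CCT GAT GCA GTA GAT TCA CCT AAT CGG GCT ATG TAT CGG CGT TGG TCA TAG CAT AGT TCT TCT GAG AGC AAC ACC AAG GCA CCT — ATG at 33, stop TAG at 51 → 21 nt.
Frame -1: AGG TGC CTT GGT GTT GCT CTC AGA AGA ACT ATG CTA TGA CCA ACG CCG ATA CAT AGC CCG ATT AGG TGA ATC TAC TGC ATC AGG — ATG at 31, stop TGA at 37 → 9 nt.
Frame -2: GGT GCC TTG GTG TTG CTC TCA GAA GAA CTA TGC TAT GAC CAA CGC CGA TAC ATA GCC CGA TTA GGT GAA TCT ACT GCA TCA GGA — no ATG→stop ORF.
Frame -3: GTG CCT TGG TGT TGC TCT CAG AAG AAC TAT GCT ATG ACC AAC GCC GAT ACA TAG CCC GAT TAG GTG AAT CTA CTG CAT CAG GAT — ATG at 36, stop TAG at 54 → 21 nt.
Frame +3 has an ORF of 21 nucleotides (positions 33–53) ≥ 21, so yes.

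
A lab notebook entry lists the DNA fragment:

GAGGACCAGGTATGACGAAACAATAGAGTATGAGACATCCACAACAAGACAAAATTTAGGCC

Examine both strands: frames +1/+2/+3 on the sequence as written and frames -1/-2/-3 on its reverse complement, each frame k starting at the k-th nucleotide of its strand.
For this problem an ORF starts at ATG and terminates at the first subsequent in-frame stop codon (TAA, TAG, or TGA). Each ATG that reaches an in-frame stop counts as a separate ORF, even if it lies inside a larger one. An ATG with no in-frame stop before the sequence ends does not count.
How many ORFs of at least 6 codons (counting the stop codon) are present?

Reverse complement (5'→3'): GGCCTAAATTTTGTCTTGTTGTGGATGTCTCATACTCTATTGTTTCGTCATACCTGGTCCTC
Frame +1: GAG GAC CAG GTA TGA CGA AAC AAT AGA GTA TGA GAC ATC CAC AAC AAG ACA AAA TTT AGG — no ATG→stop ORF.
Frame +2: AGG ACC AGG TAT GAC GAA ACA ATA GAG TAT GAG ACA TCC ACA ACA AGA CAA AAT TTA GGC — no ATG→stop ORF.
Frame +3: GGA CCA GGT ATG ACG AAA CAA TAG AGT ATG AGA CAT CCA CAA CAA GAC AAA ATT TAG GCC — ATG at 12, stop TAG at 24 → 15 nt; ATG at 30, stop TAG at 57 → 30 nt.
Frame -1: GGC CTA AAT TTT GTC TTG TTG TGG ATG TCT CAT ACT CTA TTG TTT CGT CAT ACC TGG TCC — no ATG→stop ORF.
Frame -2: GCC TAA ATT TTG TCT TGT TGT GGA TGT CTC ATA CTC TAT TGT TTC GTC ATA CCT GGT CCT — no ATG→stop ORF.
Frame -3: CCT AAA TTT TGT CTT GTT GTG GAT GTC TCA TAC TCT ATT GTT TCG TCA TAC CTG GTC CTC — no ATG→stop ORF.
ORFs ≥ 6 codons: frame +3 30–59 (10 codons). Count = 1.

1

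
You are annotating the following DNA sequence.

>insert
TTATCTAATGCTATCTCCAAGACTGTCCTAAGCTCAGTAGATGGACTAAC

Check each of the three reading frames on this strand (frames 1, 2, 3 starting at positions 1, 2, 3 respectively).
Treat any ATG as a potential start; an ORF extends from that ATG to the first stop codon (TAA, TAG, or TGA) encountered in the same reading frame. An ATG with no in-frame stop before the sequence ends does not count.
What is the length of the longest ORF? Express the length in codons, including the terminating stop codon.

8

Frame 1: TTA TCT AAT GCT ATC TCC AAG ACT GTC CTA AGC TCA GTA GAT GGA CTA — no ATG→stop ORF.
Frame 2: TAT CTA ATG CTA TCT CCA AGA CTG TCC TAA GCT CAG TAG ATG GAC TAA — ATG at 8, stop TAA at 29 → 24 nt; ATG at 41, stop TAA at 47 → 9 nt.
Frame 3: ATC TAA TGC TAT CTC CAA GAC TGT CCT AAG CTC AGT AGA TGG ACT AAC — no ATG→stop ORF.
Longest: frame 2, positions 8–31, 24 nt = 8 codons = 7 aa. → 8 codons.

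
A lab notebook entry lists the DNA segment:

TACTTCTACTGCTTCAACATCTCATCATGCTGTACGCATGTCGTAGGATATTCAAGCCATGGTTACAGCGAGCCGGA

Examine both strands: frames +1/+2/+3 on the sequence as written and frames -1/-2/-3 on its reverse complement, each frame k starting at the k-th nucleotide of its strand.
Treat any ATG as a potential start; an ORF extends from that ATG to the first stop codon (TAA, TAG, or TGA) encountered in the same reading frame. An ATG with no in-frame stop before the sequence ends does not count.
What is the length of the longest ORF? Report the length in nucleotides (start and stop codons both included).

Reverse complement (5'→3'): TCCGGCTCGCTGTAACCATGGCTTGAATATCCTACGACATGCGTACAGCATGATGAGATGTTGAAGCAGTAGAAGTA
Frame +1: TAC TTC TAC TGC TTC AAC ATC TCA TCA TGC TGT ACG CAT GTC GTA GGA TAT TCA AGC CAT GGT TAC AGC GAG CCG — no ATG→stop ORF.
Frame +2: ACT TCT ACT GCT TCA ACA TCT CAT CAT GCT GTA CGC ATG TCG TAG GAT ATT CAA GCC ATG GTT ACA GCG AGC CGG — ATG at 38, stop TAG at 44 → 9 nt.
Frame +3: CTT CTA CTG CTT CAA CAT CTC ATC ATG CTG TAC GCA TGT CGT AGG ATA TTC AAG CCA TGG TTA CAG CGA GCC GGA — no ATG→stop ORF.
Frame -1: TCC GGC TCG CTG TAA CCA TGG CTT GAA TAT CCT ACG ACA TGC GTA CAG CAT GAT GAG ATG TTG AAG CAG TAG AAG — ATG at 58, stop TAG at 70 → 15 nt.
Frame -2: CCG GCT CGC TGT AAC CAT GGC TTG AAT ATC CTA CGA CAT GCG TAC AGC ATG ATG AGA TGT TGA AGC AGT AGA AGT — ATG at 50, stop TGA at 62 → 15 nt; ATG at 53, stop TGA at 62 → 12 nt.
Frame -3: CGG CTC GCT GTA ACC ATG GCT TGA ATA TCC TAC GAC ATG CGT ACA GCA TGA TGA GAT GTT GAA GCA GTA GAA GTA — ATG at 18, stop TGA at 24 → 9 nt; ATG at 39, stop TGA at 51 → 15 nt.
Longest: frame -1, positions 58–72, 15 nt = 5 codons = 4 aa. → 15 nucleotides.

15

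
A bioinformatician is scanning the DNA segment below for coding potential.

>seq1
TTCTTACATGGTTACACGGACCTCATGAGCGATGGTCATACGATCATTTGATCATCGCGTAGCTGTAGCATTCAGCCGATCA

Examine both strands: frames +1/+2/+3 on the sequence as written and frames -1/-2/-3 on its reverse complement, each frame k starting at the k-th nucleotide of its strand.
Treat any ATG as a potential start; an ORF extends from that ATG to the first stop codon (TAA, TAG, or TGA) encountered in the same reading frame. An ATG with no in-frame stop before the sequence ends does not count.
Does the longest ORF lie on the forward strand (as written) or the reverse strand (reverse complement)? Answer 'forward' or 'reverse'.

Reverse complement (5'→3'): TGATCGGCTGAATGCTACAGCTACGCGATGATCAAATGATCGTATGACCATCGCTCATGAGGTCCGTGTAACCATGTAAGAA
Frame +1: TTC TTA CAT GGT TAC ACG GAC CTC ATG AGC GAT GGT CAT ACG ATC ATT TGA TCA TCG CGT AGC TGT AGC ATT CAG CCG ATC — ATG at 25, stop TGA at 49 → 27 nt.
Frame +2: TCT TAC ATG GTT ACA CGG ACC TCA TGA GCG ATG GTC ATA CGA TCA TTT GAT CAT CGC GTA GCT GTA GCA TTC AGC CGA TCA — ATG at 8, stop TGA at 26 → 21 nt.
Frame +3: CTT ACA TGG TTA CAC GGA CCT CAT GAG CGA TGG TCA TAC GAT CAT TTG ATC ATC GCG TAG CTG TAG CAT TCA GCC GAT — no ATG→stop ORF.
Frame -1: TGA TCG GCT GAA TGC TAC AGC TAC GCG ATG ATC AAA TGA TCG TAT GAC CAT CGC TCA TGA GGT CCG TGT AAC CAT GTA AGA — ATG at 28, stop TGA at 37 → 12 nt.
Frame -2: GAT CGG CTG AAT GCT ACA GCT ACG CGA TGA TCA AAT GAT CGT ATG ACC ATC GCT CAT GAG GTC CGT GTA ACC ATG TAA GAA — ATG at 44, stop TAA at 77 → 36 nt; ATG at 74, stop TAA at 77 → 6 nt.
Frame -3: ATC GGC TGA ATG CTA CAG CTA CGC GAT GAT CAA ATG ATC GTA TGA CCA TCG CTC ATG AGG TCC GTG TAA CCA TGT AAG — ATG at 12, stop TGA at 45 → 36 nt; ATG at 36, stop TGA at 45 → 12 nt; ATG at 57, stop TAA at 69 → 15 nt.
Forward-strand max 27 nt; reverse-strand max 36 nt. The reverse strand has the longer ORF.

reverse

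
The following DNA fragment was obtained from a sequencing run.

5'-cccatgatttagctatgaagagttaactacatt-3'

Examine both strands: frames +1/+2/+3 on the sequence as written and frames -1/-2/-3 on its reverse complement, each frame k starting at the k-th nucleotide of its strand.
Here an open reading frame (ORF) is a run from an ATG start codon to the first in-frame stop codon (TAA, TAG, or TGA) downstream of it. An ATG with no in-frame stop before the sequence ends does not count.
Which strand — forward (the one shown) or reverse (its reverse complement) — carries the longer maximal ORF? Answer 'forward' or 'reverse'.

Reverse complement (5'→3'): AATGTAGTTAACTCTTCATAGCTAAATCATGGG
Frame +1: CCC ATG ATT TAG CTA TGA AGA GTT AAC TAC ATT — ATG at 4, stop TAG at 10 → 9 nt.
Frame +2: CCA TGA TTT AGC TAT GAA GAG TTA ACT ACA — no ATG→stop ORF.
Frame +3: CAT GAT TTA GCT ATG AAG AGT TAA CTA CAT — ATG at 15, stop TAA at 24 → 12 nt.
Frame -1: AAT GTA GTT AAC TCT TCA TAG CTA AAT CAT GGG — no ATG→stop ORF.
Frame -2: ATG TAG TTA ACT CTT CAT AGC TAA ATC ATG — ATG at 2, stop TAG at 5 → 6 nt.
Frame -3: TGT AGT TAA CTC TTC ATA GCT AAA TCA TGG — no ATG→stop ORF.
Forward-strand max 12 nt; reverse-strand max 6 nt. The forward strand has the longer ORF.

forward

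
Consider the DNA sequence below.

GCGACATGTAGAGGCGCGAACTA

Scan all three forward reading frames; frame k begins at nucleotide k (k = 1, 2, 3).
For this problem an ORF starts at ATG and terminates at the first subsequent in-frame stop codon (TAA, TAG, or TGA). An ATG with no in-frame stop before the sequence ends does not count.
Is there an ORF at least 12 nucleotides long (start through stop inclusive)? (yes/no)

Frame 1: GCG ACA TGT AGA GGC GCG AAC — no ATG→stop ORF.
Frame 2: CGA CAT GTA GAG GCG CGA ACT — no ATG→stop ORF.
Frame 3: GAC ATG TAG AGG CGC GAA CTA — ATG at 6, stop TAG at 9 → 6 nt.
Largest ORF found is 6 nucleotides < 12, so no.

no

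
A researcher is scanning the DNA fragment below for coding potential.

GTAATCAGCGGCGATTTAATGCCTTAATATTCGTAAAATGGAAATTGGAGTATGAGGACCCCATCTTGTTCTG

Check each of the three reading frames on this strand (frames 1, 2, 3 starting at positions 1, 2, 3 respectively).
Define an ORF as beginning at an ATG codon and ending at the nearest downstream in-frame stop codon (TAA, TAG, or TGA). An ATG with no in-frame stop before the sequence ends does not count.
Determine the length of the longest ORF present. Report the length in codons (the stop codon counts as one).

Frame 1: GTA ATC AGC GGC GAT TTA ATG CCT TAA TAT TCG TAA AAT GGA AAT TGG AGT ATG AGG ACC CCA TCT TGT TCT — ATG at 19, stop TAA at 25 → 9 nt.
Frame 2: TAA TCA GCG GCG ATT TAA TGC CTT AAT ATT CGT AAA ATG GAA ATT GGA GTA TGA GGA CCC CAT CTT GTT CTG — ATG at 38, stop TGA at 53 → 18 nt.
Frame 3: AAT CAG CGG CGA TTT AAT GCC TTA ATA TTC GTA AAA TGG AAA TTG GAG TAT GAG GAC CCC ATC TTG TTC — no ATG→stop ORF.
Longest: frame 2, positions 38–55, 18 nt = 6 codons = 5 aa. → 6 codons.

6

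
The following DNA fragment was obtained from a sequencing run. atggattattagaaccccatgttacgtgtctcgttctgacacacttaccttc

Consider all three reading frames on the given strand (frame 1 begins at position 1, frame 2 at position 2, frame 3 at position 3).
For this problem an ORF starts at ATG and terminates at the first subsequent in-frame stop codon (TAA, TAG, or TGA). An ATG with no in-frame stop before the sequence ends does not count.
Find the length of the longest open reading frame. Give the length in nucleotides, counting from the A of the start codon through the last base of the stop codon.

Frame 1: ATG GAT TAT TAG AAC CCC ATG TTA CGT GTC TCG TTC TGA CAC ACT TAC CTT — ATG at 1, stop TAG at 10 → 12 nt; ATG at 19, stop TGA at 37 → 21 nt.
Frame 2: TGG ATT ATT AGA ACC CCA TGT TAC GTG TCT CGT TCT GAC ACA CTT ACC TTC — no ATG→stop ORF.
Frame 3: GGA TTA TTA GAA CCC CAT GTT ACG TGT CTC GTT CTG ACA CAC TTA CCT — no ATG→stop ORF.
Longest: frame 1, positions 19–39, 21 nt = 7 codons = 6 aa. → 21 nucleotides.

21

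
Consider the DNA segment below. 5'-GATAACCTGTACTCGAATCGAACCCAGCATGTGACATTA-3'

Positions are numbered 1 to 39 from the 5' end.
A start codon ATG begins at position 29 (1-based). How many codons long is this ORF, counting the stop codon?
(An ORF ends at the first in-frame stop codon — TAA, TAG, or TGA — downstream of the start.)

2

Codons from position 29: ATG (29–31), TGA (32–34).
TGA is the first in-frame stop; that's 2 codons including the stop.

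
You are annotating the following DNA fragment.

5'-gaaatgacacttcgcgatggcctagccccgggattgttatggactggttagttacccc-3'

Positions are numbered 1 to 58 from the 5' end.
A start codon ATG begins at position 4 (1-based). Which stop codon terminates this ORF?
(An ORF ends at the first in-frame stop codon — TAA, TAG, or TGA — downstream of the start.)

TAG

Codons from position 4: ATG (4–6), ACA (7–9), CTT (10–12), CGC (13–15), GAT (16–18), GGC (19–21), CTA (22–24), GCC (25–27), CCG (28–30), GGA (31–33), TTG (34–36), TTA (37–39), TGG (40–42), ACT (43–45), GGT (46–48), TAG (49–51).
The first in-frame stop codon is TAG.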